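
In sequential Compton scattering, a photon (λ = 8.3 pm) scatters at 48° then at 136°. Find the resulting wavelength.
13.2744 pm

Apply Compton shift twice:

First scattering at θ₁ = 48°:
Δλ₁ = λ_C(1 - cos(48°))
Δλ₁ = 2.4263 × 0.3309
Δλ₁ = 0.8028 pm

After first scattering:
λ₁ = 8.3 + 0.8028 = 9.1028 pm

Second scattering at θ₂ = 136°:
Δλ₂ = λ_C(1 - cos(136°))
Δλ₂ = 2.4263 × 1.7193
Δλ₂ = 4.1717 pm

Final wavelength:
λ₂ = 9.1028 + 4.1717 = 13.2744 pm

Total shift: Δλ_total = 0.8028 + 4.1717 = 4.9744 pm

(Intermediate values are shown rounded; full precision is carried through to the final answer.)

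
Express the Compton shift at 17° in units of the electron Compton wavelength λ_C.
0.0437 λ_C

The Compton shift formula is:
Δλ = λ_C(1 - cos θ)

Dividing both sides by λ_C:
Δλ/λ_C = 1 - cos θ

For θ = 17°:
Δλ/λ_C = 1 - cos(17°)
Δλ/λ_C = 1 - 0.9563
Δλ/λ_C = 0.0437

This means the shift is 0.0437 × λ_C = 0.1060 pm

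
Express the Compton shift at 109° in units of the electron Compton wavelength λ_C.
1.3256 λ_C

The Compton shift formula is:
Δλ = λ_C(1 - cos θ)

Dividing both sides by λ_C:
Δλ/λ_C = 1 - cos θ

For θ = 109°:
Δλ/λ_C = 1 - cos(109°)
Δλ/λ_C = 1 - -0.3256
Δλ/λ_C = 1.3256

This means the shift is 1.3256 × λ_C = 3.2162 pm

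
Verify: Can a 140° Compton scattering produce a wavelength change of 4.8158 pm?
No, inconsistent

Calculate the expected shift for θ = 140°:

Δλ_expected = λ_C(1 - cos(140°))
Δλ_expected = 2.4263 × (1 - cos(140°))
Δλ_expected = 2.4263 × 1.7660
Δλ_expected = 4.2850 pm

Given shift: 4.8158 pm
Expected shift: 4.2850 pm
Difference: 0.5308 pm

The values do not match. The given shift corresponds to θ ≈ 170.0°, not 140°.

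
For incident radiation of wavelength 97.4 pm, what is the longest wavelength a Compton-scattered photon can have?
102.2526 pm (at θ = 180°)

The Compton shift is Δλ = λ_C(1 − cos θ).

Since cos θ ranges from −1 to 1, the factor (1 − cos θ) ranges from 0 to 2; the maximum shift occurs at θ = 180° (backscattering):
Δλ_max = 2λ_C = 2 × 2.4263 pm = 4.8526 pm

Maximum scattered wavelength:
λ'_max = λ₀ + Δλ_max = 97.4 + 4.8526 = 102.2526 pm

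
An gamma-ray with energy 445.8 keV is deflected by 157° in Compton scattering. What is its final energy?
166.6252 keV

First convert energy to wavelength:
λ = hc/E, with hc ≈ 1239.842 keV·pm (i.e. 1239.842 eV·nm)

For E = 445.8 keV = 445800 eV:
λ = 1239.842 keV·pm / 445.8 keV
λ = 2.7812 pm

Calculate the Compton shift:
Δλ = λ_C(1 - cos(157°)) = 2.4263 × 1.9205
Δλ = 4.6597 pm

Final wavelength:
λ' = 2.7812 + 4.6597 = 7.4409 pm

Final energy:
E' = hc/λ' = 1239.842 / 7.4409 = 166.6252 keV

(Intermediate values are shown rounded; full precision is carried through to the final answer.)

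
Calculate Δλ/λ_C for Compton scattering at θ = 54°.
0.4122 λ_C

The Compton shift formula is:
Δλ = λ_C(1 - cos θ)

Dividing both sides by λ_C:
Δλ/λ_C = 1 - cos θ

For θ = 54°:
Δλ/λ_C = 1 - cos(54°)
Δλ/λ_C = 1 - 0.5878
Δλ/λ_C = 0.4122

This means the shift is 0.4122 × λ_C = 1.0002 pm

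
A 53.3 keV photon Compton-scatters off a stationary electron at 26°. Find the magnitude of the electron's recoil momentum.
1.2752e-23 kg·m/s

The electron is initially at rest, so by conservation of momentum:
p⃗_e = p⃗₀ − p⃗'  (incident photon momentum minus scattered photon momentum)

Photon momentum magnitudes (p = h/λ = E/c):
λ₀ = hc/E₀ = 23.2616 pm → p₀ = h/λ₀ = 2.8485e-23 kg·m/s
Δλ = λ_C(1 − cos 26°) = 0.2456 pm
λ' = 23.5071 pm → p' = h/λ' = 2.8187e-23 kg·m/s

The scattered photon makes angle θ = 26° with the incident direction, so by the law of cosines:
|p⃗_e|² = p₀² + p'² − 2p₀p'cos θ
|p⃗_e|² = (2.8485e-23)² + (2.8187e-23)² − 2·2.8485e-23·2.8187e-23·cos(26°)
|p⃗_e| = 1.2752e-23 kg·m/s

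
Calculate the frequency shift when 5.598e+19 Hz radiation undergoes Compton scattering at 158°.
2.609e+19 Hz (decrease)

Convert frequency to wavelength (c = 299792458 m/s):
λ₀ = c/f₀ = 299792458/5.598e+19 = 5.3553494e-12 m = 5.3553 pm

Calculate Compton shift:
Δλ = λ_C(1 - cos(158°)) = 4.6759 pm

Final wavelength:
λ' = λ₀ + Δλ = 5.3553 + 4.6759 = 10.0313 pm

Final frequency:
f' = c/λ' = 299792458/1.0031295e-11 = 2.9885718e+19 Hz

Frequency shift (decrease):
Δf = f₀ - f' = 5.598e+19 - 2.9885718e+19 = 2.609e+19 Hz

(Intermediate values are shown rounded; full precision is carried through to the final answer.)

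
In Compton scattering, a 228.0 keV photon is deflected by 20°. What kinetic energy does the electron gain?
5.9743 keV

By energy conservation: K_e = E_initial - E_final

First find the scattered photon energy:
Initial wavelength: λ = hc/E = 5.4379 pm
Compton shift: Δλ = λ_C(1 - cos(20°)) = 0.1463 pm
Final wavelength: λ' = 5.4379 + 0.1463 = 5.5842 pm
Final photon energy: E' = hc/λ' = 222.0257 keV

Electron kinetic energy:
K_e = E - E' = 228.0000 - 222.0257 = 5.9743 keV

(Intermediate values are shown rounded; full precision is carried through to the final answer.)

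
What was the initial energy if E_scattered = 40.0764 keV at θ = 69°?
42.2000 keV

Convert final energy to wavelength (hc ≈ 1239.842 keV·pm):
λ' = hc/E' = 1239.842 / 40.0764 = 30.9370 pm

Calculate the Compton shift:
Δλ = λ_C(1 - cos(69°))
Δλ = 2.4263 × (1 - cos(69°))
Δλ = 1.5568 pm

Initial wavelength:
λ = λ' - Δλ = 30.9370 - 1.5568 = 29.3802 pm

Initial energy:
E = hc/λ = 1239.842 / 29.3802 = 42.2000 keV

(Intermediate values are shown rounded; full precision is carried through to the final answer.)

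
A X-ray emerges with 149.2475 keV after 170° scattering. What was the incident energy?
355.1000 keV

Convert final energy to wavelength (hc ≈ 1239.842 keV·pm):
λ' = hc/E' = 1239.842 / 149.2475 = 8.3073 pm

Calculate the Compton shift:
Δλ = λ_C(1 - cos(170°))
Δλ = 2.4263 × (1 - cos(170°))
Δλ = 4.8158 pm

Initial wavelength:
λ = λ' - Δλ = 8.3073 - 4.8158 = 3.4915 pm

Initial energy:
E = hc/λ = 1239.842 / 3.4915 = 355.1000 keV

(Intermediate values are shown rounded; full precision is carried through to the final answer.)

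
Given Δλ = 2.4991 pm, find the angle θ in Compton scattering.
91.72°

From the Compton formula Δλ = λ_C(1 - cos θ), we can solve for θ:

cos θ = 1 - Δλ/λ_C

Given:
- Δλ = 2.4991 pm
- λ_C = h/(m_e·c) ≈ 2.42631024 pm

cos θ = 1 - 2.4991/2.42631024
cos θ = 1 - 1.030000
cos θ = -0.030000

θ = arccos(-0.030000)
θ = 91.72°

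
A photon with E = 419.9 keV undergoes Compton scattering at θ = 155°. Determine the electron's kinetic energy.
256.2893 keV

By energy conservation: K_e = E_initial - E_final

First find the scattered photon energy:
Initial wavelength: λ = hc/E = 2.9527 pm
Compton shift: Δλ = λ_C(1 - cos(155°)) = 4.6253 pm
Final wavelength: λ' = 2.9527 + 4.6253 = 7.5780 pm
Final photon energy: E' = hc/λ' = 163.6107 keV

Electron kinetic energy:
K_e = E - E' = 419.9000 - 163.6107 = 256.2893 keV

(Intermediate values are shown rounded; full precision is carried through to the final answer.)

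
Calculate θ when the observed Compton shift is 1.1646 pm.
58.67°

From the Compton formula Δλ = λ_C(1 - cos θ), we can solve for θ:

cos θ = 1 - Δλ/λ_C

Given:
- Δλ = 1.1646 pm
- λ_C = h/(m_e·c) ≈ 2.42631024 pm

cos θ = 1 - 1.1646/2.42631024
cos θ = 1 - 0.479988
cos θ = 0.520012

θ = arccos(0.520012)
θ = 58.67°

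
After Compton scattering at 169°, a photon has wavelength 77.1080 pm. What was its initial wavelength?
72.3000 pm

From λ' = λ + Δλ, we have λ = λ' - Δλ

First calculate the Compton shift:
Δλ = λ_C(1 - cos θ)
Δλ = 2.4263 × (1 - cos(169°))
Δλ = 2.4263 × 1.9816
Δλ = 4.8080 pm

Initial wavelength:
λ = λ' - Δλ
λ = 77.1080 - 4.8080
λ = 72.3000 pm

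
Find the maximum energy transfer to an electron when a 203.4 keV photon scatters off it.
90.1539 keV

Maximum energy transfer occurs at θ = 180° (backscattering).

Initial photon: E₀ = 203.4 keV → λ₀ = 6.0956 pm

Maximum Compton shift (at 180°):
Δλ_max = 2λ_C = 2 × 2.4263 = 4.8526 pm

Final wavelength:
λ' = 6.0956 + 4.8526 = 10.9482 pm

Minimum photon energy (maximum energy to electron):
E'_min = hc/λ' = 113.2461 keV

Maximum electron kinetic energy:
K_max = E₀ - E'_min = 203.4000 - 113.2461 = 90.1539 keV

(Intermediate values are shown rounded; full precision is carried through to the final answer.)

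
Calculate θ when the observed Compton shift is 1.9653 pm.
79.05°

From the Compton formula Δλ = λ_C(1 - cos θ), we can solve for θ:

cos θ = 1 - Δλ/λ_C

Given:
- Δλ = 1.9653 pm
- λ_C = h/(m_e·c) ≈ 2.42631024 pm

cos θ = 1 - 1.9653/2.42631024
cos θ = 1 - 0.809995
cos θ = 0.190005

θ = arccos(0.190005)
θ = 79.05°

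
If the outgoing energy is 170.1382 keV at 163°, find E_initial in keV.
487.9996 keV

Convert final energy to wavelength (hc ≈ 1239.842 keV·pm):
λ' = hc/E' = 1239.842 / 170.1382 = 7.2873 pm

Calculate the Compton shift:
Δλ = λ_C(1 - cos(163°))
Δλ = 2.4263 × (1 - cos(163°))
Δλ = 4.7466 pm

Initial wavelength:
λ = λ' - Δλ = 7.2873 - 4.7466 = 2.5407 pm

Initial energy:
E = hc/λ = 1239.842 / 2.5407 = 487.9996 keV

(Intermediate values are shown rounded; full precision is carried through to the final answer.)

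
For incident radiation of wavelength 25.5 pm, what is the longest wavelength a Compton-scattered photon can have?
30.3526 pm (at θ = 180°)

The Compton shift is Δλ = λ_C(1 − cos θ).

Since cos θ ranges from −1 to 1, the factor (1 − cos θ) ranges from 0 to 2; the maximum shift occurs at θ = 180° (backscattering):
Δλ_max = 2λ_C = 2 × 2.4263 pm = 4.8526 pm

Maximum scattered wavelength:
λ'_max = λ₀ + Δλ_max = 25.5 + 4.8526 = 30.3526 pm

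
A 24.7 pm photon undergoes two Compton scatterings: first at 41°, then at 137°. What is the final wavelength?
29.4960 pm

Apply Compton shift twice:

First scattering at θ₁ = 41°:
Δλ₁ = λ_C(1 - cos(41°))
Δλ₁ = 2.4263 × 0.2453
Δλ₁ = 0.5952 pm

After first scattering:
λ₁ = 24.7 + 0.5952 = 25.2952 pm

Second scattering at θ₂ = 137°:
Δλ₂ = λ_C(1 - cos(137°))
Δλ₂ = 2.4263 × 1.7314
Δλ₂ = 4.2008 pm

Final wavelength:
λ₂ = 25.2952 + 4.2008 = 29.4960 pm

Total shift: Δλ_total = 0.5952 + 4.2008 = 4.7960 pm

(Intermediate values are shown rounded; full precision is carried through to the final answer.)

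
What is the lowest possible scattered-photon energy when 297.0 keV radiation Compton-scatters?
137.3455 keV (at θ = 180°)

The scattered photon has minimum energy when its wavelength is maximum, i.e., when the Compton shift Δλ = λ_C(1 − cos θ) is maximum. This occurs at θ = 180° (backscattering), giving Δλ_max = 2λ_C = 4.8526 pm.

Initial wavelength: λ₀ = hc/E₀ = 4.1746 pm
Maximum final wavelength: λ'_max = λ₀ + 2λ_C = 4.1746 + 4.8526 = 9.0272 pm
Minimum final energy: E'_min = hc/λ'_max = 137.3455 keV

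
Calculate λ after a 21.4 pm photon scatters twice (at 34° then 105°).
24.8691 pm

Apply Compton shift twice:

First scattering at θ₁ = 34°:
Δλ₁ = λ_C(1 - cos(34°))
Δλ₁ = 2.4263 × 0.1710
Δλ₁ = 0.4148 pm

After first scattering:
λ₁ = 21.4 + 0.4148 = 21.8148 pm

Second scattering at θ₂ = 105°:
Δλ₂ = λ_C(1 - cos(105°))
Δλ₂ = 2.4263 × 1.2588
Δλ₂ = 3.0543 pm

Final wavelength:
λ₂ = 21.8148 + 3.0543 = 24.8691 pm

Total shift: Δλ_total = 0.4148 + 3.0543 = 3.4691 pm

(Intermediate values are shown rounded; full precision is carried through to the final answer.)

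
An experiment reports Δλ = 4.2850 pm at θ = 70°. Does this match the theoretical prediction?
No, inconsistent

Calculate the expected shift for θ = 70°:

Δλ_expected = λ_C(1 - cos(70°))
Δλ_expected = 2.4263 × (1 - cos(70°))
Δλ_expected = 2.4263 × 0.6580
Δλ_expected = 1.5965 pm

Given shift: 4.2850 pm
Expected shift: 1.5965 pm
Difference: 2.6885 pm

The values do not match. The given shift corresponds to θ ≈ 140.0°, not 70°.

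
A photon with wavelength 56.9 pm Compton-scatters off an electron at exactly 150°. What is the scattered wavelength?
61.4276 pm

Using the Compton formula: λ' = λ + λ_C(1 − cos θ)

For θ = 150°, cos θ = -√3/2 (exact) ≈ -0.8660, so:
1 − cos 150° = 1 − (-√3/2) ≈ 1.8660

Δλ = λ_C × 1.8660 = 2.4263 × 1.8660 = 4.5276 pm

λ' = 56.9 + 4.5276 = 61.4276 pm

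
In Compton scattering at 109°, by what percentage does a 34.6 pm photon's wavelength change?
9.2955%

Calculate the Compton shift:
Δλ = λ_C(1 - cos(109°))
Δλ = 2.4263 × (1 - cos(109°))
Δλ = 2.4263 × 1.3256
Δλ = 3.2162 pm

Percentage change:
(Δλ/λ₀) × 100 = (3.2162/34.6) × 100
= 9.2955%

(Intermediate values are shown rounded; full precision is carried through to the final answer.)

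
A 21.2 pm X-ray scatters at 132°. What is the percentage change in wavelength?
19.1030%

Calculate the Compton shift:
Δλ = λ_C(1 - cos(132°))
Δλ = 2.4263 × (1 - cos(132°))
Δλ = 2.4263 × 1.6691
Δλ = 4.0498 pm

Percentage change:
(Δλ/λ₀) × 100 = (4.0498/21.2) × 100
= 19.1030%

(Intermediate values are shown rounded; full precision is carried through to the final answer.)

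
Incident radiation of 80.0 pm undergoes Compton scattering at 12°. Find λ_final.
80.0530 pm

Using the Compton scattering formula:
λ' = λ + Δλ = λ + λ_C(1 - cos θ)

Given:
- Initial wavelength λ = 80.0 pm
- Scattering angle θ = 12°
- Compton wavelength λ_C ≈ 2.4263 pm

Calculate the shift:
Δλ = 2.4263 × (1 - cos(12°))
Δλ = 2.4263 × 0.0219
Δλ = 0.0530 pm

Final wavelength:
λ' = 80.0 + 0.0530 = 80.0530 pm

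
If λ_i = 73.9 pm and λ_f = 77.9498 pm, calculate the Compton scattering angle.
132.00°

First find the wavelength shift:
Δλ = λ' - λ = 77.9498 - 73.9 = 4.0498 pm

Using Δλ = λ_C(1 - cos θ), with λ_C = h/(m_e·c) ≈ 2.42631024 pm:
cos θ = 1 - Δλ/λ_C
cos θ = 1 - 4.0498/2.42631024
cos θ = -0.669119

θ = arccos(-0.669119)
θ = 132.00°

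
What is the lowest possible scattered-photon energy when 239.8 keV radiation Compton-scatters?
123.7005 keV (at θ = 180°)

The scattered photon has minimum energy when its wavelength is maximum, i.e., when the Compton shift Δλ = λ_C(1 − cos θ) is maximum. This occurs at θ = 180° (backscattering), giving Δλ_max = 2λ_C = 4.8526 pm.

Initial wavelength: λ₀ = hc/E₀ = 5.1703 pm
Maximum final wavelength: λ'_max = λ₀ + 2λ_C = 5.1703 + 4.8526 = 10.0229 pm
Minimum final energy: E'_min = hc/λ'_max = 123.7005 keV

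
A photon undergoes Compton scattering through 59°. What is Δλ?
1.1767 pm

Using the Compton scattering formula:
Δλ = λ_C(1 - cos θ)

where λ_C = h/(m_e·c) ≈ 2.4263 pm is the Compton wavelength of an electron.

For θ = 59°:
cos(59°) = 0.5150
1 - cos(59°) = 0.4850

Δλ = 2.4263 × 0.4850
Δλ = 1.1767 pm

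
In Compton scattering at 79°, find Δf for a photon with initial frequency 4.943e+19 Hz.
1.209e+19 Hz (decrease)

Convert frequency to wavelength (c = 299792458 m/s):
λ₀ = c/f₀ = 299792458/4.943e+19 = 6.0649900e-12 m = 6.0650 pm

Calculate Compton shift:
Δλ = λ_C(1 - cos(79°)) = 1.9633 pm

Final wavelength:
λ' = λ₀ + Δλ = 6.0650 + 1.9633 = 8.0283 pm

Final frequency:
f' = c/λ' = 299792458/8.0283385e-12 = 3.7341781e+19 Hz

Frequency shift (decrease):
Δf = f₀ - f' = 4.943e+19 - 3.7341781e+19 = 1.209e+19 Hz

(Intermediate values are shown rounded; full precision is carried through to the final answer.)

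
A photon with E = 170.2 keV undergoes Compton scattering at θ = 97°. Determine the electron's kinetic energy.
46.2978 keV

By energy conservation: K_e = E_initial - E_final

First find the scattered photon energy:
Initial wavelength: λ = hc/E = 7.2846 pm
Compton shift: Δλ = λ_C(1 - cos(97°)) = 2.7220 pm
Final wavelength: λ' = 7.2846 + 2.7220 = 10.0066 pm
Final photon energy: E' = hc/λ' = 123.9022 keV

Electron kinetic energy:
K_e = E - E' = 170.2000 - 123.9022 = 46.2978 keV

(Intermediate values are shown rounded; full precision is carried through to the final answer.)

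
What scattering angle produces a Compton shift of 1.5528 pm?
68.90°

From the Compton formula Δλ = λ_C(1 - cos θ), we can solve for θ:

cos θ = 1 - Δλ/λ_C

Given:
- Δλ = 1.5528 pm
- λ_C = h/(m_e·c) ≈ 2.42631024 pm

cos θ = 1 - 1.5528/2.42631024
cos θ = 1 - 0.639984
cos θ = 0.360016

θ = arccos(0.360016)
θ = 68.90°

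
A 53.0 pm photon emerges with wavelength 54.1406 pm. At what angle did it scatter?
58.00°

First find the wavelength shift:
Δλ = λ' - λ = 54.1406 - 53.0 = 1.1406 pm

Using Δλ = λ_C(1 - cos θ), with λ_C = h/(m_e·c) ≈ 2.42631024 pm:
cos θ = 1 - Δλ/λ_C
cos θ = 1 - 1.1406/2.42631024
cos θ = 0.529903

θ = arccos(0.529903)
θ = 58.00°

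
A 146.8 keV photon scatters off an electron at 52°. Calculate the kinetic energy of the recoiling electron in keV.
14.5969 keV

By energy conservation: K_e = E_initial - E_final

First find the scattered photon energy:
Initial wavelength: λ = hc/E = 8.4458 pm
Compton shift: Δλ = λ_C(1 - cos(52°)) = 0.9325 pm
Final wavelength: λ' = 8.4458 + 0.9325 = 9.3783 pm
Final photon energy: E' = hc/λ' = 132.2031 keV

Electron kinetic energy:
K_e = E - E' = 146.8000 - 132.2031 = 14.5969 keV

(Intermediate values are shown rounded; full precision is carried through to the final answer.)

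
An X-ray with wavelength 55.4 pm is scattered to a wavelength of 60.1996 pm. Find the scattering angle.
168.00°

First find the wavelength shift:
Δλ = λ' - λ = 60.1996 - 55.4 = 4.7996 pm

Using Δλ = λ_C(1 - cos θ), with λ_C = h/(m_e·c) ≈ 2.42631024 pm:
cos θ = 1 - Δλ/λ_C
cos θ = 1 - 4.7996/2.42631024
cos θ = -0.978148

θ = arccos(-0.978148)
θ = 168.00°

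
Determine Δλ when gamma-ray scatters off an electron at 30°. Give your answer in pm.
0.3251 pm

Using the Compton scattering formula:
Δλ = λ_C(1 - cos θ)

where λ_C = h/(m_e·c) ≈ 2.4263 pm is the Compton wavelength of an electron.

For θ = 30°:
cos(30°) = 0.8660
1 - cos(30°) = 0.1340

Δλ = 2.4263 × 0.1340
Δλ = 0.3251 pm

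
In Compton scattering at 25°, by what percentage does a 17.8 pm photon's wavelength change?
1.2771%

Calculate the Compton shift:
Δλ = λ_C(1 - cos(25°))
Δλ = 2.4263 × (1 - cos(25°))
Δλ = 2.4263 × 0.0937
Δλ = 0.2273 pm

Percentage change:
(Δλ/λ₀) × 100 = (0.2273/17.8) × 100
= 1.2771%

(Intermediate values are shown rounded; full precision is carried through to the final answer.)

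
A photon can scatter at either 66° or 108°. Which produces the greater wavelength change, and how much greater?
108° produces the larger shift by a factor of 2.206

Calculate both shifts using Δλ = λ_C(1 - cos θ):

For θ₁ = 66°:
Δλ₁ = 2.4263 × (1 - cos(66°))
Δλ₁ = 2.4263 × 0.5933
Δλ₁ = 1.4394 pm

For θ₂ = 108°:
Δλ₂ = 2.4263 × (1 - cos(108°))
Δλ₂ = 2.4263 × 1.3090
Δλ₂ = 3.1761 pm

The 108° angle produces the larger shift.
Ratio: 3.1761/1.4394 = 2.206

(Intermediate values are shown rounded; full precision is carried through to the final answer.)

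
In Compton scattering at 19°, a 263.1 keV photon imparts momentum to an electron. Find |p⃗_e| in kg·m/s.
4.5937e-23 kg·m/s

The electron is initially at rest, so by conservation of momentum:
p⃗_e = p⃗₀ − p⃗'  (incident photon momentum minus scattered photon momentum)

Photon momentum magnitudes (p = h/λ = E/c):
λ₀ = hc/E₀ = 4.7124 pm → p₀ = h/λ₀ = 1.4061e-22 kg·m/s
Δλ = λ_C(1 − cos 19°) = 0.1322 pm
λ' = 4.8446 pm → p' = h/λ' = 1.3677e-22 kg·m/s

The scattered photon makes angle θ = 19° with the incident direction, so by the law of cosines:
|p⃗_e|² = p₀² + p'² − 2p₀p'cos θ
|p⃗_e|² = (1.4061e-22)² + (1.3677e-22)² − 2·1.4061e-22·1.3677e-22·cos(19°)
|p⃗_e| = 4.5937e-23 kg·m/s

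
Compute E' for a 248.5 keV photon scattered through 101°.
157.3688 keV

First convert energy to wavelength:
λ = hc/E, with hc ≈ 1239.842 keV·pm (i.e. 1239.842 eV·nm)

For E = 248.5 keV = 248500 eV:
λ = 1239.842 keV·pm / 248.5 keV
λ = 4.9893 pm

Calculate the Compton shift:
Δλ = λ_C(1 - cos(101°)) = 2.4263 × 1.1908
Δλ = 2.8893 pm

Final wavelength:
λ' = 4.9893 + 2.8893 = 7.8786 pm

Final energy:
E' = hc/λ' = 1239.842 / 7.8786 = 157.3688 keV

(Intermediate values are shown rounded; full precision is carried through to the final answer.)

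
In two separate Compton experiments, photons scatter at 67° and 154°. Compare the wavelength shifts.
154° produces the larger shift by a factor of 3.117

Calculate both shifts using Δλ = λ_C(1 - cos θ):

For θ₁ = 67°:
Δλ₁ = 2.4263 × (1 - cos(67°))
Δλ₁ = 2.4263 × 0.6093
Δλ₁ = 1.4783 pm

For θ₂ = 154°:
Δλ₂ = 2.4263 × (1 - cos(154°))
Δλ₂ = 2.4263 × 1.8988
Δλ₂ = 4.6071 pm

The 154° angle produces the larger shift.
Ratio: 4.6071/1.4783 = 3.117

(Intermediate values are shown rounded; full precision is carried through to the final answer.)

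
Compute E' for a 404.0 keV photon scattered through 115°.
190.1415 keV

First convert energy to wavelength:
λ = hc/E, with hc ≈ 1239.842 keV·pm (i.e. 1239.842 eV·nm)

For E = 404.0 keV = 404000 eV:
λ = 1239.842 keV·pm / 404.0 keV
λ = 3.0689 pm

Calculate the Compton shift:
Δλ = λ_C(1 - cos(115°)) = 2.4263 × 1.4226
Δλ = 3.4517 pm

Final wavelength:
λ' = 3.0689 + 3.4517 = 6.5206 pm

Final energy:
E' = hc/λ' = 1239.842 / 6.5206 = 190.1415 keV

(Intermediate values are shown rounded; full precision is carried through to the final answer.)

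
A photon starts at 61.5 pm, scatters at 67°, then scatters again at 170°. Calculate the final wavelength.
67.7940 pm

Apply Compton shift twice:

First scattering at θ₁ = 67°:
Δλ₁ = λ_C(1 - cos(67°))
Δλ₁ = 2.4263 × 0.6093
Δλ₁ = 1.4783 pm

After first scattering:
λ₁ = 61.5 + 1.4783 = 62.9783 pm

Second scattering at θ₂ = 170°:
Δλ₂ = λ_C(1 - cos(170°))
Δλ₂ = 2.4263 × 1.9848
Δλ₂ = 4.8158 pm

Final wavelength:
λ₂ = 62.9783 + 4.8158 = 67.7940 pm

Total shift: Δλ_total = 1.4783 + 4.8158 = 6.2940 pm

(Intermediate values are shown rounded; full precision is carried through to the final answer.)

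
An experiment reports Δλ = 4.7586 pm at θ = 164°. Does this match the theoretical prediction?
Yes, consistent

Calculate the expected shift for θ = 164°:

Δλ_expected = λ_C(1 - cos(164°))
Δλ_expected = 2.4263 × (1 - cos(164°))
Δλ_expected = 2.4263 × 1.9613
Δλ_expected = 4.7586 pm

Given shift: 4.7586 pm
Expected shift: 4.7586 pm
Difference: 0.0000 pm

The values match. This is consistent with Compton scattering at the stated angle.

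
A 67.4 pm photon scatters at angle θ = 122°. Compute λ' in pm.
71.1121 pm

Using the Compton scattering formula:
λ' = λ + Δλ = λ + λ_C(1 - cos θ)

Given:
- Initial wavelength λ = 67.4 pm
- Scattering angle θ = 122°
- Compton wavelength λ_C ≈ 2.4263 pm

Calculate the shift:
Δλ = 2.4263 × (1 - cos(122°))
Δλ = 2.4263 × 1.5299
Δλ = 3.7121 pm

Final wavelength:
λ' = 67.4 + 3.7121 = 71.1121 pm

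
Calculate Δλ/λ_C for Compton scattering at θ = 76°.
0.7581 λ_C

The Compton shift formula is:
Δλ = λ_C(1 - cos θ)

Dividing both sides by λ_C:
Δλ/λ_C = 1 - cos θ

For θ = 76°:
Δλ/λ_C = 1 - cos(76°)
Δλ/λ_C = 1 - 0.2419
Δλ/λ_C = 0.7581

This means the shift is 0.7581 × λ_C = 1.8393 pm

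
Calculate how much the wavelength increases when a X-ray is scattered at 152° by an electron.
4.5686 pm

Using the Compton scattering formula:
Δλ = λ_C(1 - cos θ)

where λ_C = h/(m_e·c) ≈ 2.4263 pm is the Compton wavelength of an electron.

For θ = 152°:
cos(152°) = -0.8829
1 - cos(152°) = 1.8829

Δλ = 2.4263 × 1.8829
Δλ = 4.5686 pm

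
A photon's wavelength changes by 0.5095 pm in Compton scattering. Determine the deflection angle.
37.81°

From the Compton formula Δλ = λ_C(1 - cos θ), we can solve for θ:

cos θ = 1 - Δλ/λ_C

Given:
- Δλ = 0.5095 pm
- λ_C = h/(m_e·c) ≈ 2.42631024 pm

cos θ = 1 - 0.5095/2.42631024
cos θ = 1 - 0.209990
cos θ = 0.790010

θ = arccos(0.790010)
θ = 37.81°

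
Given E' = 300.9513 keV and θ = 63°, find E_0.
443.6001 keV

Convert final energy to wavelength (hc ≈ 1239.842 keV·pm):
λ' = hc/E' = 1239.842 / 300.9513 = 4.1197 pm

Calculate the Compton shift:
Δλ = λ_C(1 - cos(63°))
Δλ = 2.4263 × (1 - cos(63°))
Δλ = 1.3248 pm

Initial wavelength:
λ = λ' - Δλ = 4.1197 - 1.3248 = 2.7950 pm

Initial energy:
E = hc/λ = 1239.842 / 2.7950 = 443.6001 keV

(Intermediate values are shown rounded; full precision is carried through to the final answer.)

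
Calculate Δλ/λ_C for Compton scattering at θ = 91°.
1.0175 λ_C

The Compton shift formula is:
Δλ = λ_C(1 - cos θ)

Dividing both sides by λ_C:
Δλ/λ_C = 1 - cos θ

For θ = 91°:
Δλ/λ_C = 1 - cos(91°)
Δλ/λ_C = 1 - -0.0175
Δλ/λ_C = 1.0175

This means the shift is 1.0175 × λ_C = 2.4687 pm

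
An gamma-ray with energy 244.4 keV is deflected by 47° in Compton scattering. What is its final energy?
212.1356 keV

First convert energy to wavelength:
λ = hc/E, with hc ≈ 1239.842 keV·pm (i.e. 1239.842 eV·nm)

For E = 244.4 keV = 244400 eV:
λ = 1239.842 keV·pm / 244.4 keV
λ = 5.0730 pm

Calculate the Compton shift:
Δλ = λ_C(1 - cos(47°)) = 2.4263 × 0.3180
Δλ = 0.7716 pm

Final wavelength:
λ' = 5.0730 + 0.7716 = 5.8446 pm

Final energy:
E' = hc/λ' = 1239.842 / 5.8446 = 212.1356 keV

(Intermediate values are shown rounded; full precision is carried through to the final answer.)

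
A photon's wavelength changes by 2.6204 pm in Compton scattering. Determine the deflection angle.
94.59°

From the Compton formula Δλ = λ_C(1 - cos θ), we can solve for θ:

cos θ = 1 - Δλ/λ_C

Given:
- Δλ = 2.6204 pm
- λ_C = h/(m_e·c) ≈ 2.42631024 pm

cos θ = 1 - 2.6204/2.42631024
cos θ = 1 - 1.079994
cos θ = -0.079994

θ = arccos(-0.079994)
θ = 94.59°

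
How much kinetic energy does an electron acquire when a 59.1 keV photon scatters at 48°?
2.1782 keV

By energy conservation: K_e = E_initial - E_final

First find the scattered photon energy:
Initial wavelength: λ = hc/E = 20.9787 pm
Compton shift: Δλ = λ_C(1 - cos(48°)) = 0.8028 pm
Final wavelength: λ' = 20.9787 + 0.8028 = 21.7815 pm
Final photon energy: E' = hc/λ' = 56.9218 keV

Electron kinetic energy:
K_e = E - E' = 59.1000 - 56.9218 = 2.1782 keV

(Intermediate values are shown rounded; full precision is carried through to the final answer.)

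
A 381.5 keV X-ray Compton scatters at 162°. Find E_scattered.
155.2951 keV

First convert energy to wavelength:
λ = hc/E, with hc ≈ 1239.842 keV·pm (i.e. 1239.842 eV·nm)

For E = 381.5 keV = 381500 eV:
λ = 1239.842 keV·pm / 381.5 keV
λ = 3.2499 pm

Calculate the Compton shift:
Δλ = λ_C(1 - cos(162°)) = 2.4263 × 1.9511
Δλ = 4.7339 pm

Final wavelength:
λ' = 3.2499 + 4.7339 = 7.9838 pm

Final energy:
E' = hc/λ' = 1239.842 / 7.9838 = 155.2951 keV

(Intermediate values are shown rounded; full precision is carried through to the final answer.)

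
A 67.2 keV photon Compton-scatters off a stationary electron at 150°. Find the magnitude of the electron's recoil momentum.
6.2571e-23 kg·m/s

The electron is initially at rest, so by conservation of momentum:
p⃗_e = p⃗₀ − p⃗'  (incident photon momentum minus scattered photon momentum)

Photon momentum magnitudes (p = h/λ = E/c):
λ₀ = hc/E₀ = 18.4500 pm → p₀ = h/λ₀ = 3.5914e-23 kg·m/s
Δλ = λ_C(1 − cos 150°) = 4.5276 pm
λ' = 22.9776 pm → p' = h/λ' = 2.8837e-23 kg·m/s

The scattered photon makes angle θ = 150° with the incident direction, so by the law of cosines:
|p⃗_e|² = p₀² + p'² − 2p₀p'cos θ
|p⃗_e|² = (3.5914e-23)² + (2.8837e-23)² − 2·3.5914e-23·2.8837e-23·cos(150°)
|p⃗_e| = 6.2571e-23 kg·m/s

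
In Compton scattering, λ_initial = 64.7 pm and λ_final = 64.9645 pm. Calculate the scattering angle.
27.00°

First find the wavelength shift:
Δλ = λ' - λ = 64.9645 - 64.7 = 0.2645 pm

Using Δλ = λ_C(1 - cos θ), with λ_C = h/(m_e·c) ≈ 2.42631024 pm:
cos θ = 1 - Δλ/λ_C
cos θ = 1 - 0.2645/2.42631024
cos θ = 0.890987

θ = arccos(0.890987)
θ = 27.00°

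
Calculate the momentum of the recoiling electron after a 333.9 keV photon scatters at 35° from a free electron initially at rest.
1.0323e-22 kg·m/s

The electron is initially at rest, so by conservation of momentum:
p⃗_e = p⃗₀ − p⃗'  (incident photon momentum minus scattered photon momentum)

Photon momentum magnitudes (p = h/λ = E/c):
λ₀ = hc/E₀ = 3.7132 pm → p₀ = h/λ₀ = 1.7845e-22 kg·m/s
Δλ = λ_C(1 − cos 35°) = 0.4388 pm
λ' = 4.1520 pm → p' = h/λ' = 1.5959e-22 kg·m/s

The scattered photon makes angle θ = 35° with the incident direction, so by the law of cosines:
|p⃗_e|² = p₀² + p'² − 2p₀p'cos θ
|p⃗_e|² = (1.7845e-22)² + (1.5959e-22)² − 2·1.7845e-22·1.5959e-22·cos(35°)
|p⃗_e| = 1.0323e-22 kg·m/s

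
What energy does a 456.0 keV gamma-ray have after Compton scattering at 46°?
358.3560 keV

First convert energy to wavelength:
λ = hc/E, with hc ≈ 1239.842 keV·pm (i.e. 1239.842 eV·nm)

For E = 456.0 keV = 456000 eV:
λ = 1239.842 keV·pm / 456.0 keV
λ = 2.7190 pm

Calculate the Compton shift:
Δλ = λ_C(1 - cos(46°)) = 2.4263 × 0.3053
Δλ = 0.7409 pm

Final wavelength:
λ' = 2.7190 + 0.7409 = 3.4598 pm

Final energy:
E' = hc/λ' = 1239.842 / 3.4598 = 358.3560 keV

(Intermediate values are shown rounded; full precision is carried through to the final answer.)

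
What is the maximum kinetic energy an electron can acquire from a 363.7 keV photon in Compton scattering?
213.6269 keV

Maximum energy transfer occurs at θ = 180° (backscattering).

Initial photon: E₀ = 363.7 keV → λ₀ = 3.4090 pm

Maximum Compton shift (at 180°):
Δλ_max = 2λ_C = 2 × 2.4263 = 4.8526 pm

Final wavelength:
λ' = 3.4090 + 4.8526 = 8.2616 pm

Minimum photon energy (maximum energy to electron):
E'_min = hc/λ' = 150.0731 keV

Maximum electron kinetic energy:
K_max = E₀ - E'_min = 363.7000 - 150.0731 = 213.6269 keV

(Intermediate values are shown rounded; full precision is carried through to the final answer.)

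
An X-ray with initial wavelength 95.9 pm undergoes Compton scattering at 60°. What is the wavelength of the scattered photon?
97.1132 pm

Using the Compton scattering formula:
λ' = λ + Δλ = λ + λ_C(1 - cos θ)

Given:
- Initial wavelength λ = 95.9 pm
- Scattering angle θ = 60°
- Compton wavelength λ_C ≈ 2.4263 pm

Calculate the shift:
Δλ = 2.4263 × (1 - cos(60°))
Δλ = 2.4263 × 0.5000
Δλ = 1.2132 pm

Final wavelength:
λ' = 95.9 + 1.2132 = 97.1132 pm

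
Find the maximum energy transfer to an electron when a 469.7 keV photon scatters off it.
304.2171 keV

Maximum energy transfer occurs at θ = 180° (backscattering).

Initial photon: E₀ = 469.7 keV → λ₀ = 2.6396 pm

Maximum Compton shift (at 180°):
Δλ_max = 2λ_C = 2 × 2.4263 = 4.8526 pm

Final wavelength:
λ' = 2.6396 + 4.8526 = 7.4923 pm

Minimum photon energy (maximum energy to electron):
E'_min = hc/λ' = 165.4829 keV

Maximum electron kinetic energy:
K_max = E₀ - E'_min = 469.7000 - 165.4829 = 304.2171 keV

(Intermediate values are shown rounded; full precision is carried through to the final answer.)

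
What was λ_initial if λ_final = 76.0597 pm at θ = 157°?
71.4000 pm

From λ' = λ + Δλ, we have λ = λ' - Δλ

First calculate the Compton shift:
Δλ = λ_C(1 - cos θ)
Δλ = 2.4263 × (1 - cos(157°))
Δλ = 2.4263 × 1.9205
Δλ = 4.6597 pm

Initial wavelength:
λ = λ' - Δλ
λ = 76.0597 - 4.6597
λ = 71.4000 pm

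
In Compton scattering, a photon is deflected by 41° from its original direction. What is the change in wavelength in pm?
0.5952 pm

Using the Compton scattering formula:
Δλ = λ_C(1 - cos θ)

where λ_C = h/(m_e·c) ≈ 2.4263 pm is the Compton wavelength of an electron.

For θ = 41°:
cos(41°) = 0.7547
1 - cos(41°) = 0.2453

Δλ = 2.4263 × 0.2453
Δλ = 0.5952 pm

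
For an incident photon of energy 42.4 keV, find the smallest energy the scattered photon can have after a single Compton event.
36.3652 keV (at θ = 180°)

The scattered photon has minimum energy when its wavelength is maximum, i.e., when the Compton shift Δλ = λ_C(1 − cos θ) is maximum. This occurs at θ = 180° (backscattering), giving Δλ_max = 2λ_C = 4.8526 pm.

Initial wavelength: λ₀ = hc/E₀ = 29.2416 pm
Maximum final wavelength: λ'_max = λ₀ + 2λ_C = 29.2416 + 4.8526 = 34.0942 pm
Minimum final energy: E'_min = hc/λ'_max = 36.3652 keV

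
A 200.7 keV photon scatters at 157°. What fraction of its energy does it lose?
0.4300 (or 43.00%)

Calculate initial and final photon energies:

Initial: E₀ = 200.7 keV → λ₀ = 6.1776 pm
Compton shift: Δλ = 4.6597 pm
Final wavelength: λ' = 10.8373 pm
Final energy: E' = 114.4048 keV

Fractional energy loss:
(E₀ - E')/E₀ = (200.7000 - 114.4048)/200.7000
= 86.2952/200.7000
= 0.4300
= 43.00%

(Intermediate values are shown rounded; full precision is carried through to the final answer.)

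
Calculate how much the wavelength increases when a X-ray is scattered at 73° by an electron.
1.7169 pm

Using the Compton scattering formula:
Δλ = λ_C(1 - cos θ)

where λ_C = h/(m_e·c) ≈ 2.4263 pm is the Compton wavelength of an electron.

For θ = 73°:
cos(73°) = 0.2924
1 - cos(73°) = 0.7076

Δλ = 2.4263 × 0.7076
Δλ = 1.7169 pm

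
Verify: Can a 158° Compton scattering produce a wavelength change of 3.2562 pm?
No, inconsistent

Calculate the expected shift for θ = 158°:

Δλ_expected = λ_C(1 - cos(158°))
Δλ_expected = 2.4263 × (1 - cos(158°))
Δλ_expected = 2.4263 × 1.9272
Δλ_expected = 4.6759 pm

Given shift: 3.2562 pm
Expected shift: 4.6759 pm
Difference: 1.4198 pm

The values do not match. The given shift corresponds to θ ≈ 110.0°, not 158°.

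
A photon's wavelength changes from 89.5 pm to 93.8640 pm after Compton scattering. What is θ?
143.00°

First find the wavelength shift:
Δλ = λ' - λ = 93.8640 - 89.5 = 4.3640 pm

Using Δλ = λ_C(1 - cos θ), with λ_C = h/(m_e·c) ≈ 2.42631024 pm:
cos θ = 1 - Δλ/λ_C
cos θ = 1 - 4.3640/2.42631024
cos θ = -0.798616

θ = arccos(-0.798616)
θ = 143.00°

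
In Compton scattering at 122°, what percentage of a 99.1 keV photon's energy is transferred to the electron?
0.2288 (or 22.88%)

Calculate initial and final photon energies:

Initial: E₀ = 99.1 keV → λ₀ = 12.5110 pm
Compton shift: Δλ = 3.7121 pm
Final wavelength: λ' = 16.2231 pm
Final energy: E' = 76.4246 keV

Fractional energy loss:
(E₀ - E')/E₀ = (99.1000 - 76.4246)/99.1000
= 22.6754/99.1000
= 0.2288
= 22.88%

(Intermediate values are shown rounded; full precision is carried through to the final answer.)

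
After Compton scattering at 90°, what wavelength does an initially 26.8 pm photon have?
29.2263 pm

Using the Compton formula: λ' = λ + λ_C(1 − cos θ)

For θ = 90°, cos θ = 0 (exact) = 0.0000, so:
1 − cos 90° = 1 − (0) = 1.0000

Δλ = λ_C × 1.0000 = 2.4263 × 1.0000 = 2.4263 pm

λ' = 26.8 + 2.4263 = 29.2263 pm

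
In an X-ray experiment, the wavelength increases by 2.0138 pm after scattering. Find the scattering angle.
80.21°

From the Compton formula Δλ = λ_C(1 - cos θ), we can solve for θ:

cos θ = 1 - Δλ/λ_C

Given:
- Δλ = 2.0138 pm
- λ_C = h/(m_e·c) ≈ 2.42631024 pm

cos θ = 1 - 2.0138/2.42631024
cos θ = 1 - 0.829985
cos θ = 0.170015

θ = arccos(0.170015)
θ = 80.21°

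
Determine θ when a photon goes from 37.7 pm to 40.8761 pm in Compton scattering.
108.00°

First find the wavelength shift:
Δλ = λ' - λ = 40.8761 - 37.7 = 3.1761 pm

Using Δλ = λ_C(1 - cos θ), with λ_C = h/(m_e·c) ≈ 2.42631024 pm:
cos θ = 1 - Δλ/λ_C
cos θ = 1 - 3.1761/2.42631024
cos θ = -0.309025

θ = arccos(-0.309025)
θ = 108.00°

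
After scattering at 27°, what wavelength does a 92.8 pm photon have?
93.0645 pm

Using the Compton scattering formula:
λ' = λ + Δλ = λ + λ_C(1 - cos θ)

Given:
- Initial wavelength λ = 92.8 pm
- Scattering angle θ = 27°
- Compton wavelength λ_C ≈ 2.4263 pm

Calculate the shift:
Δλ = 2.4263 × (1 - cos(27°))
Δλ = 2.4263 × 0.1090
Δλ = 0.2645 pm

Final wavelength:
λ' = 92.8 + 0.2645 = 93.0645 pm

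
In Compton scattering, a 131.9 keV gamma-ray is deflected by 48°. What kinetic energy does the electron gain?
10.3785 keV

By energy conservation: K_e = E_initial - E_final

First find the scattered photon energy:
Initial wavelength: λ = hc/E = 9.3999 pm
Compton shift: Δλ = λ_C(1 - cos(48°)) = 0.8028 pm
Final wavelength: λ' = 9.3999 + 0.8028 = 10.2027 pm
Final photon energy: E' = hc/λ' = 121.5215 keV

Electron kinetic energy:
K_e = E - E' = 131.9000 - 121.5215 = 10.3785 keV

(Intermediate values are shown rounded; full precision is carried through to the final answer.)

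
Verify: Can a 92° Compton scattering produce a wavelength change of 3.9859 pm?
No, inconsistent

Calculate the expected shift for θ = 92°:

Δλ_expected = λ_C(1 - cos(92°))
Δλ_expected = 2.4263 × (1 - cos(92°))
Δλ_expected = 2.4263 × 1.0349
Δλ_expected = 2.5110 pm

Given shift: 3.9859 pm
Expected shift: 2.5110 pm
Difference: 1.4749 pm

The values do not match. The given shift corresponds to θ ≈ 130.0°, not 92°.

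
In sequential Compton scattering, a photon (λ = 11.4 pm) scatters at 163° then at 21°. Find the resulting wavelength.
16.3078 pm

Apply Compton shift twice:

First scattering at θ₁ = 163°:
Δλ₁ = λ_C(1 - cos(163°))
Δλ₁ = 2.4263 × 1.9563
Δλ₁ = 4.7466 pm

After first scattering:
λ₁ = 11.4 + 4.7466 = 16.1466 pm

Second scattering at θ₂ = 21°:
Δλ₂ = λ_C(1 - cos(21°))
Δλ₂ = 2.4263 × 0.0664
Δλ₂ = 0.1612 pm

Final wavelength:
λ₂ = 16.1466 + 0.1612 = 16.3078 pm

Total shift: Δλ_total = 4.7466 + 0.1612 = 4.9078 pm

(Intermediate values are shown rounded; full precision is carried through to the final answer.)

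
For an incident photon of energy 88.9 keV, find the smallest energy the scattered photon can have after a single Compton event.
65.9522 keV (at θ = 180°)

The scattered photon has minimum energy when its wavelength is maximum, i.e., when the Compton shift Δλ = λ_C(1 − cos θ) is maximum. This occurs at θ = 180° (backscattering), giving Δλ_max = 2λ_C = 4.8526 pm.

Initial wavelength: λ₀ = hc/E₀ = 13.9465 pm
Maximum final wavelength: λ'_max = λ₀ + 2λ_C = 13.9465 + 4.8526 = 18.7991 pm
Minimum final energy: E'_min = hc/λ'_max = 65.9522 keV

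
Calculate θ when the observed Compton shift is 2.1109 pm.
82.53°

From the Compton formula Δλ = λ_C(1 - cos θ), we can solve for θ:

cos θ = 1 - Δλ/λ_C

Given:
- Δλ = 2.1109 pm
- λ_C = h/(m_e·c) ≈ 2.42631024 pm

cos θ = 1 - 2.1109/2.42631024
cos θ = 1 - 0.870004
cos θ = 0.129996

θ = arccos(0.129996)
θ = 82.53°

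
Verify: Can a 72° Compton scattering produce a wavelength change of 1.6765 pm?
Yes, consistent

Calculate the expected shift for θ = 72°:

Δλ_expected = λ_C(1 - cos(72°))
Δλ_expected = 2.4263 × (1 - cos(72°))
Δλ_expected = 2.4263 × 0.6910
Δλ_expected = 1.6765 pm

Given shift: 1.6765 pm
Expected shift: 1.6765 pm
Difference: 0.0000 pm

The values match. This is consistent with Compton scattering at the stated angle.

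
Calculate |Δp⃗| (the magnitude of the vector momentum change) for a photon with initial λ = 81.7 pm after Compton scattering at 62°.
8.2901e-24 kg·m/s

Photon momentum magnitude is p = h/λ.

Initial momentum:
p₀ = h/λ = 6.6261e-34/8.1700e-11 = 8.1102e-24 kg·m/s

After scattering:
λ' = λ + Δλ = 81.7 + 1.2872 = 82.9872 pm
p' = h/λ' = 6.6261e-34/8.2987e-11 = 7.9844e-24 kg·m/s

Momentum is a vector; the scattered photon's direction makes angle θ = 62° with the incident direction. The magnitude of the vector change Δp⃗ = p⃗₀ − p⃗' is found from the law of cosines:
|Δp⃗|² = p₀² + p'² − 2p₀p'cos θ
|Δp⃗|² = (8.1102e-24)² + (7.9844e-24)² − 2·8.1102e-24·7.9844e-24·cos(62°)
|Δp⃗| = 8.2901e-24 kg·m/s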